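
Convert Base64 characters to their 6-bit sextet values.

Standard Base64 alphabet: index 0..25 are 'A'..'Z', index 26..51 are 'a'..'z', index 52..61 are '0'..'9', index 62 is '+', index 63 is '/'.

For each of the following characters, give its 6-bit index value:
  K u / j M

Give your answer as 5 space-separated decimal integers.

Answer: 10 46 63 35 12

Derivation:
'K': A..Z range, ord('K') − ord('A') = 10
'u': a..z range, 26 + ord('u') − ord('a') = 46
'/': index 63
'j': a..z range, 26 + ord('j') − ord('a') = 35
'M': A..Z range, ord('M') − ord('A') = 12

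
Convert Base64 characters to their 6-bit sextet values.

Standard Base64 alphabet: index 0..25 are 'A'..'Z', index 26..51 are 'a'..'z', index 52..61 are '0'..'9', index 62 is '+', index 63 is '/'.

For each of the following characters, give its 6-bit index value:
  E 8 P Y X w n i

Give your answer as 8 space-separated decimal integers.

Answer: 4 60 15 24 23 48 39 34

Derivation:
'E': A..Z range, ord('E') − ord('A') = 4
'8': 0..9 range, 52 + ord('8') − ord('0') = 60
'P': A..Z range, ord('P') − ord('A') = 15
'Y': A..Z range, ord('Y') − ord('A') = 24
'X': A..Z range, ord('X') − ord('A') = 23
'w': a..z range, 26 + ord('w') − ord('a') = 48
'n': a..z range, 26 + ord('n') − ord('a') = 39
'i': a..z range, 26 + ord('i') − ord('a') = 34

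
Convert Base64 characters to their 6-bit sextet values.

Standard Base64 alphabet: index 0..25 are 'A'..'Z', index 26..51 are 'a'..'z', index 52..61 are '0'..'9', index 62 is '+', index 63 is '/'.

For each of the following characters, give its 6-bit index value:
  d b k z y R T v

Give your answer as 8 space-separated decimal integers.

'd': a..z range, 26 + ord('d') − ord('a') = 29
'b': a..z range, 26 + ord('b') − ord('a') = 27
'k': a..z range, 26 + ord('k') − ord('a') = 36
'z': a..z range, 26 + ord('z') − ord('a') = 51
'y': a..z range, 26 + ord('y') − ord('a') = 50
'R': A..Z range, ord('R') − ord('A') = 17
'T': A..Z range, ord('T') − ord('A') = 19
'v': a..z range, 26 + ord('v') − ord('a') = 47

Answer: 29 27 36 51 50 17 19 47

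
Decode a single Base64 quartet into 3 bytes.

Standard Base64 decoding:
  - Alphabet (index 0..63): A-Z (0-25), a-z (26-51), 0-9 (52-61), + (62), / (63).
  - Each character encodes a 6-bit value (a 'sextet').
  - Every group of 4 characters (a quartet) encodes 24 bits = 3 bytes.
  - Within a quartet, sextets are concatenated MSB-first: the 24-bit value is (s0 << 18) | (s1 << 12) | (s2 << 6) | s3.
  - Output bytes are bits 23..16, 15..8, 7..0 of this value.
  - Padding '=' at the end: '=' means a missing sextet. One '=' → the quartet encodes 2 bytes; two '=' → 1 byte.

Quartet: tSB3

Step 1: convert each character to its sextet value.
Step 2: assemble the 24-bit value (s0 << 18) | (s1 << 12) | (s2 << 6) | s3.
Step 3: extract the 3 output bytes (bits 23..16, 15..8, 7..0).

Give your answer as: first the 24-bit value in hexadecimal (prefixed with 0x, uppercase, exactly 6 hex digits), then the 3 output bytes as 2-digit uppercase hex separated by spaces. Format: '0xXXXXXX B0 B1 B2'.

Answer: 0xB52077 B5 20 77

Derivation:
Sextets: t=45, S=18, B=1, 3=55
24-bit: (45<<18) | (18<<12) | (1<<6) | 55
      = 0xB40000 | 0x012000 | 0x000040 | 0x000037
      = 0xB52077
Bytes: (v>>16)&0xFF=B5, (v>>8)&0xFF=20, v&0xFF=77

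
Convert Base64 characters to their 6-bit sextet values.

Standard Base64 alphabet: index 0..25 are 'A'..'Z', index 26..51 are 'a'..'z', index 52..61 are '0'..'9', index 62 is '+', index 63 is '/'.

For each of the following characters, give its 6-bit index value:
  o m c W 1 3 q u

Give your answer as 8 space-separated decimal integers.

Answer: 40 38 28 22 53 55 42 46

Derivation:
'o': a..z range, 26 + ord('o') − ord('a') = 40
'm': a..z range, 26 + ord('m') − ord('a') = 38
'c': a..z range, 26 + ord('c') − ord('a') = 28
'W': A..Z range, ord('W') − ord('A') = 22
'1': 0..9 range, 52 + ord('1') − ord('0') = 53
'3': 0..9 range, 52 + ord('3') − ord('0') = 55
'q': a..z range, 26 + ord('q') − ord('a') = 42
'u': a..z range, 26 + ord('u') − ord('a') = 46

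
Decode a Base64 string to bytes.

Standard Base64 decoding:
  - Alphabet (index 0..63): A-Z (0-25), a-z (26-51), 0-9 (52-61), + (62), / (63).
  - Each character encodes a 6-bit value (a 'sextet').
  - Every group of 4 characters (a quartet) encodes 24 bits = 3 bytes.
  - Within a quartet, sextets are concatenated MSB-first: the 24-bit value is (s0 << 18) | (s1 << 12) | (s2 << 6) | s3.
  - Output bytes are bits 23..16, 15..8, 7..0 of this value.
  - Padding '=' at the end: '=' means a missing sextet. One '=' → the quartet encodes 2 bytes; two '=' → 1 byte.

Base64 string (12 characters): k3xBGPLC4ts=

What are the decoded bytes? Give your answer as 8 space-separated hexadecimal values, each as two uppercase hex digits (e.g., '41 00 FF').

Answer: 93 7C 41 18 F2 C2 E2 DB

Derivation:
After char 0 ('k'=36): chars_in_quartet=1 acc=0x24 bytes_emitted=0
After char 1 ('3'=55): chars_in_quartet=2 acc=0x937 bytes_emitted=0
After char 2 ('x'=49): chars_in_quartet=3 acc=0x24DF1 bytes_emitted=0
After char 3 ('B'=1): chars_in_quartet=4 acc=0x937C41 -> emit 93 7C 41, reset; bytes_emitted=3
After char 4 ('G'=6): chars_in_quartet=1 acc=0x6 bytes_emitted=3
After char 5 ('P'=15): chars_in_quartet=2 acc=0x18F bytes_emitted=3
After char 6 ('L'=11): chars_in_quartet=3 acc=0x63CB bytes_emitted=3
After char 7 ('C'=2): chars_in_quartet=4 acc=0x18F2C2 -> emit 18 F2 C2, reset; bytes_emitted=6
After char 8 ('4'=56): chars_in_quartet=1 acc=0x38 bytes_emitted=6
After char 9 ('t'=45): chars_in_quartet=2 acc=0xE2D bytes_emitted=6
After char 10 ('s'=44): chars_in_quartet=3 acc=0x38B6C bytes_emitted=6
Padding '=': partial quartet acc=0x38B6C -> emit E2 DB; bytes_emitted=8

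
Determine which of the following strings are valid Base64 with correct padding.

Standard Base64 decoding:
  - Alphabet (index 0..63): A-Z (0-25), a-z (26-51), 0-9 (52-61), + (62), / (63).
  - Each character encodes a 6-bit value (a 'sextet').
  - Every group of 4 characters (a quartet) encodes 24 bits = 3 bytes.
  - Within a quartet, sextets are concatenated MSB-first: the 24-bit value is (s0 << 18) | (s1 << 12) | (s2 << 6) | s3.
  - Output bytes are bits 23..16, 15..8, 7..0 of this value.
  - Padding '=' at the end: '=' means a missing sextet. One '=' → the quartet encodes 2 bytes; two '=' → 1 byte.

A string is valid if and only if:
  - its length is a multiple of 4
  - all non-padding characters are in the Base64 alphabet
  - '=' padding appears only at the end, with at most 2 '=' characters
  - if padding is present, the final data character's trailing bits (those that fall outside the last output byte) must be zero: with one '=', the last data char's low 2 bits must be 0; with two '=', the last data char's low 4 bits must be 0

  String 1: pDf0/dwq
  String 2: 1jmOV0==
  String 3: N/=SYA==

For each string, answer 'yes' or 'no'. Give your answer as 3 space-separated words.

String 1: 'pDf0/dwq' → valid
String 2: '1jmOV0==' → invalid (bad trailing bits)
String 3: 'N/=SYA==' → invalid (bad char(s): ['=']; '=' in middle)

Answer: yes no no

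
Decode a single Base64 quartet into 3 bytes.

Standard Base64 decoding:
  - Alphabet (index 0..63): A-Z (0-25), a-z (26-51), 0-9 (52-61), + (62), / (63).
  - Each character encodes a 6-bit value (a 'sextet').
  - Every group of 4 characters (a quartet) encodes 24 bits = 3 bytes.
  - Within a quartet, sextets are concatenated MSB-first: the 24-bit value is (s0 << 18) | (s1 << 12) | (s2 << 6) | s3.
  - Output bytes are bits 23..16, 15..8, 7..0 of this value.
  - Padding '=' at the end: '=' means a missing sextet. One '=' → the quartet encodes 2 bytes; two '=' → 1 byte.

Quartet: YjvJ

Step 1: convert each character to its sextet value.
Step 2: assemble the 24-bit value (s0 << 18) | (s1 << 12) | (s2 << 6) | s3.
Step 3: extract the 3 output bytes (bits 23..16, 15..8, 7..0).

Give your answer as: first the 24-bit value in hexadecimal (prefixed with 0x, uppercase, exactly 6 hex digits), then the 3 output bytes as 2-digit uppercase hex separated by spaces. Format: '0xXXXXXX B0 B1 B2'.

Sextets: Y=24, j=35, v=47, J=9
24-bit: (24<<18) | (35<<12) | (47<<6) | 9
      = 0x600000 | 0x023000 | 0x000BC0 | 0x000009
      = 0x623BC9
Bytes: (v>>16)&0xFF=62, (v>>8)&0xFF=3B, v&0xFF=C9

Answer: 0x623BC9 62 3B C9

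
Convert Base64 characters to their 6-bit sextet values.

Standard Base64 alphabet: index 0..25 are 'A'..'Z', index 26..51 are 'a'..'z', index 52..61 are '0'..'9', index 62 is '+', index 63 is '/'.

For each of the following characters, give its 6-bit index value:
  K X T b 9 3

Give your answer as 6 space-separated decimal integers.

'K': A..Z range, ord('K') − ord('A') = 10
'X': A..Z range, ord('X') − ord('A') = 23
'T': A..Z range, ord('T') − ord('A') = 19
'b': a..z range, 26 + ord('b') − ord('a') = 27
'9': 0..9 range, 52 + ord('9') − ord('0') = 61
'3': 0..9 range, 52 + ord('3') − ord('0') = 55

Answer: 10 23 19 27 61 55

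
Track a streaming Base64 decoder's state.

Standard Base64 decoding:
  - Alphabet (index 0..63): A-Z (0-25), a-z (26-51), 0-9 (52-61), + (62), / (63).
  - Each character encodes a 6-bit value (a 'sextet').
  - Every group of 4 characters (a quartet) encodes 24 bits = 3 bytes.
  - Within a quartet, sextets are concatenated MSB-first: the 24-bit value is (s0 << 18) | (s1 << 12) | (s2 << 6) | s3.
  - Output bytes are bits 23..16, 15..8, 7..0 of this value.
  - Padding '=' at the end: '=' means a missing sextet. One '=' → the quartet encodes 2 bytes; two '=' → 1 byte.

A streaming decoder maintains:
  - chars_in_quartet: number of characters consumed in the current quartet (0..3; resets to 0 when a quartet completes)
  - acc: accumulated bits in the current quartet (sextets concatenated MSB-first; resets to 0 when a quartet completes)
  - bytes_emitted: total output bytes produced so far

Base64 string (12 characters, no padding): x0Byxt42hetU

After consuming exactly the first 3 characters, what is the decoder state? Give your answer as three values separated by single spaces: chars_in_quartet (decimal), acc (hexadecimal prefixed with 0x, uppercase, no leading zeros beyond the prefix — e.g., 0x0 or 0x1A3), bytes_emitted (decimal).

Answer: 3 0x31D01 0

Derivation:
After char 0 ('x'=49): chars_in_quartet=1 acc=0x31 bytes_emitted=0
After char 1 ('0'=52): chars_in_quartet=2 acc=0xC74 bytes_emitted=0
After char 2 ('B'=1): chars_in_quartet=3 acc=0x31D01 bytes_emitted=0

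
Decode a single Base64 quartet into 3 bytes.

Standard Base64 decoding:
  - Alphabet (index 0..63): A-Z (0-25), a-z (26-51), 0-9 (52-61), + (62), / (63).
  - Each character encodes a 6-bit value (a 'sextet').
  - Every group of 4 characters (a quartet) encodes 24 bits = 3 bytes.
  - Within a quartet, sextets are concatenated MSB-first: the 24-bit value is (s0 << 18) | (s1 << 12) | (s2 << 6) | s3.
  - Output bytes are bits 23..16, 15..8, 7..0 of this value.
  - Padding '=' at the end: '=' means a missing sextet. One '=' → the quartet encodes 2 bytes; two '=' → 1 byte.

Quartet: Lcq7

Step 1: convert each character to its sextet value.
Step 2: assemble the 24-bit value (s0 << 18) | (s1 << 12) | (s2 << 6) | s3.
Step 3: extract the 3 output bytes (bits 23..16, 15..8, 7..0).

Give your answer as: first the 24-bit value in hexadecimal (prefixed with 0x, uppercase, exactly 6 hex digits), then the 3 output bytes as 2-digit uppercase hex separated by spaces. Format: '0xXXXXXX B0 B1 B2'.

Answer: 0x2DCABB 2D CA BB

Derivation:
Sextets: L=11, c=28, q=42, 7=59
24-bit: (11<<18) | (28<<12) | (42<<6) | 59
      = 0x2C0000 | 0x01C000 | 0x000A80 | 0x00003B
      = 0x2DCABB
Bytes: (v>>16)&0xFF=2D, (v>>8)&0xFF=CA, v&0xFF=BB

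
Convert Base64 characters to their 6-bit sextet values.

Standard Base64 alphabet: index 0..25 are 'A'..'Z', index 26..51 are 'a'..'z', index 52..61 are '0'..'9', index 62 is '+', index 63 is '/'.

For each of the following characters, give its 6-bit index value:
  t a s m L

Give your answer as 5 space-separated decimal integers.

't': a..z range, 26 + ord('t') − ord('a') = 45
'a': a..z range, 26 + ord('a') − ord('a') = 26
's': a..z range, 26 + ord('s') − ord('a') = 44
'm': a..z range, 26 + ord('m') − ord('a') = 38
'L': A..Z range, ord('L') − ord('A') = 11

Answer: 45 26 44 38 11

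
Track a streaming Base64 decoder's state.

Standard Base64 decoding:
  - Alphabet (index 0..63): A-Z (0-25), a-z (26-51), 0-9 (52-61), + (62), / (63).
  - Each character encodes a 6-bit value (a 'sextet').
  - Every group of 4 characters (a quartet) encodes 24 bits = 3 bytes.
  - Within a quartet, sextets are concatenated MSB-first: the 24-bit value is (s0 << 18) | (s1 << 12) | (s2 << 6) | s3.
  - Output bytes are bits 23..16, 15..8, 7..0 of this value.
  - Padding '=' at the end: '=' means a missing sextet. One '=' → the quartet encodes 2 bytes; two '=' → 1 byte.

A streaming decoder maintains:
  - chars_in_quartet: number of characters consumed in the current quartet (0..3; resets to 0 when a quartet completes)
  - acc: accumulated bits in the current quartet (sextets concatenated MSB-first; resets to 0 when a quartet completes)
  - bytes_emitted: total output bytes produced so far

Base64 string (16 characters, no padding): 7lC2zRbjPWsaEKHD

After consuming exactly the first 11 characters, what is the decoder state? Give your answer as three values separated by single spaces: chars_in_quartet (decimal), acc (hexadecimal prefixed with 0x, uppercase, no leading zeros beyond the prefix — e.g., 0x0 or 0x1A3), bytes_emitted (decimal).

Answer: 3 0xF5AC 6

Derivation:
After char 0 ('7'=59): chars_in_quartet=1 acc=0x3B bytes_emitted=0
After char 1 ('l'=37): chars_in_quartet=2 acc=0xEE5 bytes_emitted=0
After char 2 ('C'=2): chars_in_quartet=3 acc=0x3B942 bytes_emitted=0
After char 3 ('2'=54): chars_in_quartet=4 acc=0xEE50B6 -> emit EE 50 B6, reset; bytes_emitted=3
After char 4 ('z'=51): chars_in_quartet=1 acc=0x33 bytes_emitted=3
After char 5 ('R'=17): chars_in_quartet=2 acc=0xCD1 bytes_emitted=3
After char 6 ('b'=27): chars_in_quartet=3 acc=0x3345B bytes_emitted=3
After char 7 ('j'=35): chars_in_quartet=4 acc=0xCD16E3 -> emit CD 16 E3, reset; bytes_emitted=6
After char 8 ('P'=15): chars_in_quartet=1 acc=0xF bytes_emitted=6
After char 9 ('W'=22): chars_in_quartet=2 acc=0x3D6 bytes_emitted=6
After char 10 ('s'=44): chars_in_quartet=3 acc=0xF5AC bytes_emitted=6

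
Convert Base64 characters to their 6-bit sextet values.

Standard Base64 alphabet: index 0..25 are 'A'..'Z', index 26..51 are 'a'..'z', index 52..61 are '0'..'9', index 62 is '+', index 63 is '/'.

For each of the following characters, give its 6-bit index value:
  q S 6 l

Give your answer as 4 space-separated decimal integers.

Answer: 42 18 58 37

Derivation:
'q': a..z range, 26 + ord('q') − ord('a') = 42
'S': A..Z range, ord('S') − ord('A') = 18
'6': 0..9 range, 52 + ord('6') − ord('0') = 58
'l': a..z range, 26 + ord('l') − ord('a') = 37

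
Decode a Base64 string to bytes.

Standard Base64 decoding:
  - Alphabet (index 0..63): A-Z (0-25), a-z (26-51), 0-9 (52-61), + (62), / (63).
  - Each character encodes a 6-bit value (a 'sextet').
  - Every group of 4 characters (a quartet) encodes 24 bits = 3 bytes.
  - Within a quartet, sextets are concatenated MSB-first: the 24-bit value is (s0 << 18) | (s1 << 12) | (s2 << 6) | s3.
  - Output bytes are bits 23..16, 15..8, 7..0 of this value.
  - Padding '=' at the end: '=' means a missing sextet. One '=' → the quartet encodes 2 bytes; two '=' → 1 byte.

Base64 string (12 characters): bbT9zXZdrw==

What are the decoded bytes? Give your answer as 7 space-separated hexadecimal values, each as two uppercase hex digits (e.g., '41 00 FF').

After char 0 ('b'=27): chars_in_quartet=1 acc=0x1B bytes_emitted=0
After char 1 ('b'=27): chars_in_quartet=2 acc=0x6DB bytes_emitted=0
After char 2 ('T'=19): chars_in_quartet=3 acc=0x1B6D3 bytes_emitted=0
After char 3 ('9'=61): chars_in_quartet=4 acc=0x6DB4FD -> emit 6D B4 FD, reset; bytes_emitted=3
After char 4 ('z'=51): chars_in_quartet=1 acc=0x33 bytes_emitted=3
After char 5 ('X'=23): chars_in_quartet=2 acc=0xCD7 bytes_emitted=3
After char 6 ('Z'=25): chars_in_quartet=3 acc=0x335D9 bytes_emitted=3
After char 7 ('d'=29): chars_in_quartet=4 acc=0xCD765D -> emit CD 76 5D, reset; bytes_emitted=6
After char 8 ('r'=43): chars_in_quartet=1 acc=0x2B bytes_emitted=6
After char 9 ('w'=48): chars_in_quartet=2 acc=0xAF0 bytes_emitted=6
Padding '==': partial quartet acc=0xAF0 -> emit AF; bytes_emitted=7

Answer: 6D B4 FD CD 76 5D AF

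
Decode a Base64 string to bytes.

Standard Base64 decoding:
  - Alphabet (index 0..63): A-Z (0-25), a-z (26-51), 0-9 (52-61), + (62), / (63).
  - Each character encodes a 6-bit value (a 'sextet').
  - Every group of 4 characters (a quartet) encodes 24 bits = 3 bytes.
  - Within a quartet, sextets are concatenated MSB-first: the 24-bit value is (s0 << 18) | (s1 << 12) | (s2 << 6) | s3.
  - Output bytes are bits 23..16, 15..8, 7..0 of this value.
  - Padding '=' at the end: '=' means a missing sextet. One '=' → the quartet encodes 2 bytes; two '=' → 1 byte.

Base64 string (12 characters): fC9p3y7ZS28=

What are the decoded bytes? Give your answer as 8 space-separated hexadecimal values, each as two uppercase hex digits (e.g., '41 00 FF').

After char 0 ('f'=31): chars_in_quartet=1 acc=0x1F bytes_emitted=0
After char 1 ('C'=2): chars_in_quartet=2 acc=0x7C2 bytes_emitted=0
After char 2 ('9'=61): chars_in_quartet=3 acc=0x1F0BD bytes_emitted=0
After char 3 ('p'=41): chars_in_quartet=4 acc=0x7C2F69 -> emit 7C 2F 69, reset; bytes_emitted=3
After char 4 ('3'=55): chars_in_quartet=1 acc=0x37 bytes_emitted=3
After char 5 ('y'=50): chars_in_quartet=2 acc=0xDF2 bytes_emitted=3
After char 6 ('7'=59): chars_in_quartet=3 acc=0x37CBB bytes_emitted=3
After char 7 ('Z'=25): chars_in_quartet=4 acc=0xDF2ED9 -> emit DF 2E D9, reset; bytes_emitted=6
After char 8 ('S'=18): chars_in_quartet=1 acc=0x12 bytes_emitted=6
After char 9 ('2'=54): chars_in_quartet=2 acc=0x4B6 bytes_emitted=6
After char 10 ('8'=60): chars_in_quartet=3 acc=0x12DBC bytes_emitted=6
Padding '=': partial quartet acc=0x12DBC -> emit 4B 6F; bytes_emitted=8

Answer: 7C 2F 69 DF 2E D9 4B 6F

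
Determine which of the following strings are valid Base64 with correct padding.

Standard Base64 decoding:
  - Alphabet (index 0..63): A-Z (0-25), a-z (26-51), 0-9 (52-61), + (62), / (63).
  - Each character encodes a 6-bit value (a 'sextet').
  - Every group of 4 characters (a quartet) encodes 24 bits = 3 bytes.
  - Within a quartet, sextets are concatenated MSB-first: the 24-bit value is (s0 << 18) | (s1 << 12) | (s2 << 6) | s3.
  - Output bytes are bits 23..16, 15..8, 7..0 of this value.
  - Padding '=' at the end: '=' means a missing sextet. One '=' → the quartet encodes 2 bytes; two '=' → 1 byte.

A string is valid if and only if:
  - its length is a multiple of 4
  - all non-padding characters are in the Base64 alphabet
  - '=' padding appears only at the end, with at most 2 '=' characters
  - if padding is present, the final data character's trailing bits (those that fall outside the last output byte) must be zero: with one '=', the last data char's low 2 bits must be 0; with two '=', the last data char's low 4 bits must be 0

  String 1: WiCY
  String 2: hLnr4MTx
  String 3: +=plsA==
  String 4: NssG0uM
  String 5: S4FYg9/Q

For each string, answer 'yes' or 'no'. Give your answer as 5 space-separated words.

Answer: yes yes no no yes

Derivation:
String 1: 'WiCY' → valid
String 2: 'hLnr4MTx' → valid
String 3: '+=plsA==' → invalid (bad char(s): ['=']; '=' in middle)
String 4: 'NssG0uM' → invalid (len=7 not mult of 4)
String 5: 'S4FYg9/Q' → valid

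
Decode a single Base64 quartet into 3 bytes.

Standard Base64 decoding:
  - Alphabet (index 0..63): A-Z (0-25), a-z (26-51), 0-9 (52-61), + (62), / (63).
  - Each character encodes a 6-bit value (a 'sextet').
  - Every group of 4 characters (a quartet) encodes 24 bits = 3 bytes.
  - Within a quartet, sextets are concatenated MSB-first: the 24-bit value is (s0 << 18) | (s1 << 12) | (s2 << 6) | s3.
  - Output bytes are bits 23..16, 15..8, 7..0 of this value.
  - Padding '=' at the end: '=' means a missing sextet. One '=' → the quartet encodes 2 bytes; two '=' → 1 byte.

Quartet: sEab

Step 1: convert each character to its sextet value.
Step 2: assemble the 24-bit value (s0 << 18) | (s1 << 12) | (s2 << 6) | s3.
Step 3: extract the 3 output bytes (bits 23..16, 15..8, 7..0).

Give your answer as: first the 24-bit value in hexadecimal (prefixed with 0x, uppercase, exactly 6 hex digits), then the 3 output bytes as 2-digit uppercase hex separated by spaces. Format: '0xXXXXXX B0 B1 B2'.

Answer: 0xB0469B B0 46 9B

Derivation:
Sextets: s=44, E=4, a=26, b=27
24-bit: (44<<18) | (4<<12) | (26<<6) | 27
      = 0xB00000 | 0x004000 | 0x000680 | 0x00001B
      = 0xB0469B
Bytes: (v>>16)&0xFF=B0, (v>>8)&0xFF=46, v&0xFF=9B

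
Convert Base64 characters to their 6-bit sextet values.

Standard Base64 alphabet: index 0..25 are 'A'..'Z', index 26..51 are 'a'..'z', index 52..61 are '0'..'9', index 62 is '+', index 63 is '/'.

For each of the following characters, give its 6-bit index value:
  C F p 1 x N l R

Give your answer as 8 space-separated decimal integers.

'C': A..Z range, ord('C') − ord('A') = 2
'F': A..Z range, ord('F') − ord('A') = 5
'p': a..z range, 26 + ord('p') − ord('a') = 41
'1': 0..9 range, 52 + ord('1') − ord('0') = 53
'x': a..z range, 26 + ord('x') − ord('a') = 49
'N': A..Z range, ord('N') − ord('A') = 13
'l': a..z range, 26 + ord('l') − ord('a') = 37
'R': A..Z range, ord('R') − ord('A') = 17

Answer: 2 5 41 53 49 13 37 17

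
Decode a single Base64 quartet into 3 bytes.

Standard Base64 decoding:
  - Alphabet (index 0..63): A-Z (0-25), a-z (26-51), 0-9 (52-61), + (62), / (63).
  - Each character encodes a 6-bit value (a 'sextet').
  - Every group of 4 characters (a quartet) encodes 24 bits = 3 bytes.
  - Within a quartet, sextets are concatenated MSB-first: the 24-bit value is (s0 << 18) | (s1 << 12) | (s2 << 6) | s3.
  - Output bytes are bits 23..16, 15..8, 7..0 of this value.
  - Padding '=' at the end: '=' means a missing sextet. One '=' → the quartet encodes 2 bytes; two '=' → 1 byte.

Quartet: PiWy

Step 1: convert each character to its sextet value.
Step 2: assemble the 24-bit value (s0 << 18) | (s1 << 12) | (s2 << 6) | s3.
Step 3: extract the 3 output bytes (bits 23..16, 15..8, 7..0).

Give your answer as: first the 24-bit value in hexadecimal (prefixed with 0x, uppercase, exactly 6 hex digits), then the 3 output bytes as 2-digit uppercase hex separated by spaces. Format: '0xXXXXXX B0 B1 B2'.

Sextets: P=15, i=34, W=22, y=50
24-bit: (15<<18) | (34<<12) | (22<<6) | 50
      = 0x3C0000 | 0x022000 | 0x000580 | 0x000032
      = 0x3E25B2
Bytes: (v>>16)&0xFF=3E, (v>>8)&0xFF=25, v&0xFF=B2

Answer: 0x3E25B2 3E 25 B2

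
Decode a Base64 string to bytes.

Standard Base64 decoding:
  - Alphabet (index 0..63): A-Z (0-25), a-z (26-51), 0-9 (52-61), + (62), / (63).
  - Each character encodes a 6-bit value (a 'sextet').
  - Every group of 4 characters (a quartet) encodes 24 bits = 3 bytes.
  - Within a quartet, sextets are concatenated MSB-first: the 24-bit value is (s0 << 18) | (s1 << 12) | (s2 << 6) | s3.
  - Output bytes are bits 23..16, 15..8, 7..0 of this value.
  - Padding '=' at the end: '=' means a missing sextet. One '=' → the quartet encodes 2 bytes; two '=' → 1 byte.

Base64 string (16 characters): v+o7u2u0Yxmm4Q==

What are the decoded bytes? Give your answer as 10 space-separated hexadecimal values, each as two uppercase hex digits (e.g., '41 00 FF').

After char 0 ('v'=47): chars_in_quartet=1 acc=0x2F bytes_emitted=0
After char 1 ('+'=62): chars_in_quartet=2 acc=0xBFE bytes_emitted=0
After char 2 ('o'=40): chars_in_quartet=3 acc=0x2FFA8 bytes_emitted=0
After char 3 ('7'=59): chars_in_quartet=4 acc=0xBFEA3B -> emit BF EA 3B, reset; bytes_emitted=3
After char 4 ('u'=46): chars_in_quartet=1 acc=0x2E bytes_emitted=3
After char 5 ('2'=54): chars_in_quartet=2 acc=0xBB6 bytes_emitted=3
After char 6 ('u'=46): chars_in_quartet=3 acc=0x2EDAE bytes_emitted=3
After char 7 ('0'=52): chars_in_quartet=4 acc=0xBB6BB4 -> emit BB 6B B4, reset; bytes_emitted=6
After char 8 ('Y'=24): chars_in_quartet=1 acc=0x18 bytes_emitted=6
After char 9 ('x'=49): chars_in_quartet=2 acc=0x631 bytes_emitted=6
After char 10 ('m'=38): chars_in_quartet=3 acc=0x18C66 bytes_emitted=6
After char 11 ('m'=38): chars_in_quartet=4 acc=0x6319A6 -> emit 63 19 A6, reset; bytes_emitted=9
After char 12 ('4'=56): chars_in_quartet=1 acc=0x38 bytes_emitted=9
After char 13 ('Q'=16): chars_in_quartet=2 acc=0xE10 bytes_emitted=9
Padding '==': partial quartet acc=0xE10 -> emit E1; bytes_emitted=10

Answer: BF EA 3B BB 6B B4 63 19 A6 E1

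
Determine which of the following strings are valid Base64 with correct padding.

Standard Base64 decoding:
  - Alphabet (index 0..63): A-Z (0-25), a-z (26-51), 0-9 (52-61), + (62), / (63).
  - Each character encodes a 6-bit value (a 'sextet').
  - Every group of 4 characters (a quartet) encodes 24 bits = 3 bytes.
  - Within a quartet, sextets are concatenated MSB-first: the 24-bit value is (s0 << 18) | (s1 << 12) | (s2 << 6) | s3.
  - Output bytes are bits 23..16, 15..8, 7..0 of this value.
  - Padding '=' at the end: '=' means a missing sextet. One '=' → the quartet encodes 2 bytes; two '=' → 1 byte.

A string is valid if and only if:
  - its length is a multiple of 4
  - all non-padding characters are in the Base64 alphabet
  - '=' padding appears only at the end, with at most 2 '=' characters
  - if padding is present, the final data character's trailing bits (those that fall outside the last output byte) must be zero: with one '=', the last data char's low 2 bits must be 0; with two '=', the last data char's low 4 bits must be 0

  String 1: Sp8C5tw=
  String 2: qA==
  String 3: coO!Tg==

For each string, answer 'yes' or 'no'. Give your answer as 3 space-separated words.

Answer: yes yes no

Derivation:
String 1: 'Sp8C5tw=' → valid
String 2: 'qA==' → valid
String 3: 'coO!Tg==' → invalid (bad char(s): ['!'])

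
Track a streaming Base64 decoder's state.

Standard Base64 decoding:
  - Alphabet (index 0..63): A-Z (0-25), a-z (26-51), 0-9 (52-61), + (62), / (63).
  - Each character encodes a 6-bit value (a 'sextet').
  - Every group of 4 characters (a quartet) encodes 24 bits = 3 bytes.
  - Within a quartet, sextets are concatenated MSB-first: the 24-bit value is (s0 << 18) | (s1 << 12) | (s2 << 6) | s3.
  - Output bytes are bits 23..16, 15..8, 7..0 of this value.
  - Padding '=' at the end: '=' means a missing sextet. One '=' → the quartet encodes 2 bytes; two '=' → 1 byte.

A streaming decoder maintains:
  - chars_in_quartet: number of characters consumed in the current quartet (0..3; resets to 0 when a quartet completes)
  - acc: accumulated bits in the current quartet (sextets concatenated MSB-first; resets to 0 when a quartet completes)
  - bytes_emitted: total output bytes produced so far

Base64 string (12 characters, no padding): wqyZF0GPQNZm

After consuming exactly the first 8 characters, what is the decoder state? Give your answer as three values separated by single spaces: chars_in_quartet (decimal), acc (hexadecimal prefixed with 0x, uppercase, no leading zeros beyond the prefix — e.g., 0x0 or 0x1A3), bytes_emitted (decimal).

Answer: 0 0x0 6

Derivation:
After char 0 ('w'=48): chars_in_quartet=1 acc=0x30 bytes_emitted=0
After char 1 ('q'=42): chars_in_quartet=2 acc=0xC2A bytes_emitted=0
After char 2 ('y'=50): chars_in_quartet=3 acc=0x30AB2 bytes_emitted=0
After char 3 ('Z'=25): chars_in_quartet=4 acc=0xC2AC99 -> emit C2 AC 99, reset; bytes_emitted=3
After char 4 ('F'=5): chars_in_quartet=1 acc=0x5 bytes_emitted=3
After char 5 ('0'=52): chars_in_quartet=2 acc=0x174 bytes_emitted=3
After char 6 ('G'=6): chars_in_quartet=3 acc=0x5D06 bytes_emitted=3
After char 7 ('P'=15): chars_in_quartet=4 acc=0x17418F -> emit 17 41 8F, reset; bytes_emitted=6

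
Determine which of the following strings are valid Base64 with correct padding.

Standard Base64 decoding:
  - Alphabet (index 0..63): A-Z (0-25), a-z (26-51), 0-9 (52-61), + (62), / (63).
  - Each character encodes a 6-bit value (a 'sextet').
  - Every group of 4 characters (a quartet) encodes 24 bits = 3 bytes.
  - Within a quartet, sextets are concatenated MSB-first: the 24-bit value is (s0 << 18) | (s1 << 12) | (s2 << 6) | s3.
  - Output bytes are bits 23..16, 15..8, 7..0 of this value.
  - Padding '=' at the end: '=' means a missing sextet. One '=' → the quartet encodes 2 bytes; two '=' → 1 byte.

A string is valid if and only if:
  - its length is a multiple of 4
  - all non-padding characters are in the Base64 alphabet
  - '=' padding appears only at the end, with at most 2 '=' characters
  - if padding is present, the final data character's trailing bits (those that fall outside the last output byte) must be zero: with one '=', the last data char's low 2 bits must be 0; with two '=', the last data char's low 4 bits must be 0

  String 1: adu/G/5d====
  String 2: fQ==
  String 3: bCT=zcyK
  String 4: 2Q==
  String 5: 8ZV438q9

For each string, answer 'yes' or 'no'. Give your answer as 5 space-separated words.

Answer: no yes no yes yes

Derivation:
String 1: 'adu/G/5d====' → invalid (4 pad chars (max 2))
String 2: 'fQ==' → valid
String 3: 'bCT=zcyK' → invalid (bad char(s): ['=']; '=' in middle)
String 4: '2Q==' → valid
String 5: '8ZV438q9' → valid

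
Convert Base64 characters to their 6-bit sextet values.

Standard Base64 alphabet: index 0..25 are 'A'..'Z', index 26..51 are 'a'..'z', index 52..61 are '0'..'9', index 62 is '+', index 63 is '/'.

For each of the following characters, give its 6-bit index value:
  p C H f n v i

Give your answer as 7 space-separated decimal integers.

'p': a..z range, 26 + ord('p') − ord('a') = 41
'C': A..Z range, ord('C') − ord('A') = 2
'H': A..Z range, ord('H') − ord('A') = 7
'f': a..z range, 26 + ord('f') − ord('a') = 31
'n': a..z range, 26 + ord('n') − ord('a') = 39
'v': a..z range, 26 + ord('v') − ord('a') = 47
'i': a..z range, 26 + ord('i') − ord('a') = 34

Answer: 41 2 7 31 39 47 34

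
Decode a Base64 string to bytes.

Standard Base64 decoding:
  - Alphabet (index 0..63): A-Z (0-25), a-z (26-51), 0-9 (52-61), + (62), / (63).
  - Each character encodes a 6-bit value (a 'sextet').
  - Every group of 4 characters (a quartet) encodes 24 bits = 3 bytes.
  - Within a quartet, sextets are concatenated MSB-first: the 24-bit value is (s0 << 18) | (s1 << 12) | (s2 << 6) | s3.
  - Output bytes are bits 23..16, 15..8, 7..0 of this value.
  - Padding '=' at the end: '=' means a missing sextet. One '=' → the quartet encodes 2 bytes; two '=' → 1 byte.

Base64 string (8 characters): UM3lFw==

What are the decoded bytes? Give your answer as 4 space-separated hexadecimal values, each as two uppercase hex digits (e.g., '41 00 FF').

After char 0 ('U'=20): chars_in_quartet=1 acc=0x14 bytes_emitted=0
After char 1 ('M'=12): chars_in_quartet=2 acc=0x50C bytes_emitted=0
After char 2 ('3'=55): chars_in_quartet=3 acc=0x14337 bytes_emitted=0
After char 3 ('l'=37): chars_in_quartet=4 acc=0x50CDE5 -> emit 50 CD E5, reset; bytes_emitted=3
After char 4 ('F'=5): chars_in_quartet=1 acc=0x5 bytes_emitted=3
After char 5 ('w'=48): chars_in_quartet=2 acc=0x170 bytes_emitted=3
Padding '==': partial quartet acc=0x170 -> emit 17; bytes_emitted=4

Answer: 50 CD E5 17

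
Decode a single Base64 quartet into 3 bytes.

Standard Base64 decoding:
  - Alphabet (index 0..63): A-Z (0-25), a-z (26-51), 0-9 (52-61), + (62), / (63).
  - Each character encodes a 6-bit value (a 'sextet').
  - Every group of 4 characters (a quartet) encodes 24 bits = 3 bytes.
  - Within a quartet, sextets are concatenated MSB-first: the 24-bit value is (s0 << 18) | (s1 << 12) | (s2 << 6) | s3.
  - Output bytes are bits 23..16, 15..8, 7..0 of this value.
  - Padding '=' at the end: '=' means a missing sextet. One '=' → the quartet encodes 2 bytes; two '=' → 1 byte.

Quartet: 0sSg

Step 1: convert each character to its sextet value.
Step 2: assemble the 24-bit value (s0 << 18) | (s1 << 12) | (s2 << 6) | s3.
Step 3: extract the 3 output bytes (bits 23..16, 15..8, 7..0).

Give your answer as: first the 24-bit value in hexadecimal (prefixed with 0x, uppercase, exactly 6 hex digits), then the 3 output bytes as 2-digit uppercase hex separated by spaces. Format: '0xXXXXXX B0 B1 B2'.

Answer: 0xD2C4A0 D2 C4 A0

Derivation:
Sextets: 0=52, s=44, S=18, g=32
24-bit: (52<<18) | (44<<12) | (18<<6) | 32
      = 0xD00000 | 0x02C000 | 0x000480 | 0x000020
      = 0xD2C4A0
Bytes: (v>>16)&0xFF=D2, (v>>8)&0xFF=C4, v&0xFF=A0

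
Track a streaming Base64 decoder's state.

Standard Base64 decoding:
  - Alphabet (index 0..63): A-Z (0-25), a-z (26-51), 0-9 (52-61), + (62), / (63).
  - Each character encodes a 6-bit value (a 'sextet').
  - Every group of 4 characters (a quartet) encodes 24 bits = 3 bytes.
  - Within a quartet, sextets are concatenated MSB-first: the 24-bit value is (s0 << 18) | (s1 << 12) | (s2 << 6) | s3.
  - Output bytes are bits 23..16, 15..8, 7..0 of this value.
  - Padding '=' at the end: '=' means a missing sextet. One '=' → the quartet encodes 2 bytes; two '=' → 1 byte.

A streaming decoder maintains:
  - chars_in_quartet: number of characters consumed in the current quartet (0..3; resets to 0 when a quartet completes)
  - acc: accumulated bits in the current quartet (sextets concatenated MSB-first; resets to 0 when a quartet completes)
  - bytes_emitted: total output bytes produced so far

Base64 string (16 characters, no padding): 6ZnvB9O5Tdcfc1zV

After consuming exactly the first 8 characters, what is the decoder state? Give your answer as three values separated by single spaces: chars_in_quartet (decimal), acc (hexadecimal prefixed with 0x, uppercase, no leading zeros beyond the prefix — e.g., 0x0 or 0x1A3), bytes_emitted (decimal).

Answer: 0 0x0 6

Derivation:
After char 0 ('6'=58): chars_in_quartet=1 acc=0x3A bytes_emitted=0
After char 1 ('Z'=25): chars_in_quartet=2 acc=0xE99 bytes_emitted=0
After char 2 ('n'=39): chars_in_quartet=3 acc=0x3A667 bytes_emitted=0
After char 3 ('v'=47): chars_in_quartet=4 acc=0xE999EF -> emit E9 99 EF, reset; bytes_emitted=3
After char 4 ('B'=1): chars_in_quartet=1 acc=0x1 bytes_emitted=3
After char 5 ('9'=61): chars_in_quartet=2 acc=0x7D bytes_emitted=3
After char 6 ('O'=14): chars_in_quartet=3 acc=0x1F4E bytes_emitted=3
After char 7 ('5'=57): chars_in_quartet=4 acc=0x7D3B9 -> emit 07 D3 B9, reset; bytes_emitted=6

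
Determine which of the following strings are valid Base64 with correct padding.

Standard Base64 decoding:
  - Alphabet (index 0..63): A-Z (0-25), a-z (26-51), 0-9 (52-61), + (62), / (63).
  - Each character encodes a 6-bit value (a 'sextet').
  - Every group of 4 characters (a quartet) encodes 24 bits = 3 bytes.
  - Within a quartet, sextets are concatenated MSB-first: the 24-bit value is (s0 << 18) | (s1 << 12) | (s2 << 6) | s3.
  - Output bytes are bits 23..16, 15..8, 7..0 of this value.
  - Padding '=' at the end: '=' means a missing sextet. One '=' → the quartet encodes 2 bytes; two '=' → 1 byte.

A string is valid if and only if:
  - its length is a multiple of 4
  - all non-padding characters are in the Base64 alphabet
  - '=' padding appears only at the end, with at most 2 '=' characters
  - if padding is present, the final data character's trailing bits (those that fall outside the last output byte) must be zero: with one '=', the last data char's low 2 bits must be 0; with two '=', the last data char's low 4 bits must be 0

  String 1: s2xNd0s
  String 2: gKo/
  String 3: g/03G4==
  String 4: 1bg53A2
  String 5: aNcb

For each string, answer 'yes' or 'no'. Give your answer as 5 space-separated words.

String 1: 's2xNd0s' → invalid (len=7 not mult of 4)
String 2: 'gKo/' → valid
String 3: 'g/03G4==' → invalid (bad trailing bits)
String 4: '1bg53A2' → invalid (len=7 not mult of 4)
String 5: 'aNcb' → valid

Answer: no yes no no yes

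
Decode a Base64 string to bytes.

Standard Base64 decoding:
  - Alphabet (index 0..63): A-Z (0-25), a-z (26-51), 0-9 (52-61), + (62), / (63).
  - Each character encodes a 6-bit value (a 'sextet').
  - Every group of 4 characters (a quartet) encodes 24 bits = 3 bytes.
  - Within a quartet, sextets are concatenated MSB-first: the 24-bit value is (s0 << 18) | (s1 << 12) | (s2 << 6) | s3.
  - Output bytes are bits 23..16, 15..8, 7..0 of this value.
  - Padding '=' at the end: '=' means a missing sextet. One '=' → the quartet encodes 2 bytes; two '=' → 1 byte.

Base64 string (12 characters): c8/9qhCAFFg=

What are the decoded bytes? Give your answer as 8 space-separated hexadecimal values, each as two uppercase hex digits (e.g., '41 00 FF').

After char 0 ('c'=28): chars_in_quartet=1 acc=0x1C bytes_emitted=0
After char 1 ('8'=60): chars_in_quartet=2 acc=0x73C bytes_emitted=0
After char 2 ('/'=63): chars_in_quartet=3 acc=0x1CF3F bytes_emitted=0
After char 3 ('9'=61): chars_in_quartet=4 acc=0x73CFFD -> emit 73 CF FD, reset; bytes_emitted=3
After char 4 ('q'=42): chars_in_quartet=1 acc=0x2A bytes_emitted=3
After char 5 ('h'=33): chars_in_quartet=2 acc=0xAA1 bytes_emitted=3
After char 6 ('C'=2): chars_in_quartet=3 acc=0x2A842 bytes_emitted=3
After char 7 ('A'=0): chars_in_quartet=4 acc=0xAA1080 -> emit AA 10 80, reset; bytes_emitted=6
After char 8 ('F'=5): chars_in_quartet=1 acc=0x5 bytes_emitted=6
After char 9 ('F'=5): chars_in_quartet=2 acc=0x145 bytes_emitted=6
After char 10 ('g'=32): chars_in_quartet=3 acc=0x5160 bytes_emitted=6
Padding '=': partial quartet acc=0x5160 -> emit 14 58; bytes_emitted=8

Answer: 73 CF FD AA 10 80 14 58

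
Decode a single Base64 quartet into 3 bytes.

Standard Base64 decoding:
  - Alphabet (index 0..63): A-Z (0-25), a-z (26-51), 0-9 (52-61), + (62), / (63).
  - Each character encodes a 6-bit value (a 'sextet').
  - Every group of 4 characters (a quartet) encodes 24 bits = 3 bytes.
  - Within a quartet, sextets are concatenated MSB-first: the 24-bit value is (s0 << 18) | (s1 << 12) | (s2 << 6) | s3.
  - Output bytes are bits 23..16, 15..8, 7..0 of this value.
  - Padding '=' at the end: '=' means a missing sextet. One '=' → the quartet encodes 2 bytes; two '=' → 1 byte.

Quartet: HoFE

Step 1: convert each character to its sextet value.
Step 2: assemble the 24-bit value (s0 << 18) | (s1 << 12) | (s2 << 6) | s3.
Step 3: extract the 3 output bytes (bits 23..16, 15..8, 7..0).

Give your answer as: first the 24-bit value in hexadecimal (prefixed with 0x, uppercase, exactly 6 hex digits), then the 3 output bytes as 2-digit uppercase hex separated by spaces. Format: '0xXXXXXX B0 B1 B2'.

Answer: 0x1E8144 1E 81 44

Derivation:
Sextets: H=7, o=40, F=5, E=4
24-bit: (7<<18) | (40<<12) | (5<<6) | 4
      = 0x1C0000 | 0x028000 | 0x000140 | 0x000004
      = 0x1E8144
Bytes: (v>>16)&0xFF=1E, (v>>8)&0xFF=81, v&0xFF=44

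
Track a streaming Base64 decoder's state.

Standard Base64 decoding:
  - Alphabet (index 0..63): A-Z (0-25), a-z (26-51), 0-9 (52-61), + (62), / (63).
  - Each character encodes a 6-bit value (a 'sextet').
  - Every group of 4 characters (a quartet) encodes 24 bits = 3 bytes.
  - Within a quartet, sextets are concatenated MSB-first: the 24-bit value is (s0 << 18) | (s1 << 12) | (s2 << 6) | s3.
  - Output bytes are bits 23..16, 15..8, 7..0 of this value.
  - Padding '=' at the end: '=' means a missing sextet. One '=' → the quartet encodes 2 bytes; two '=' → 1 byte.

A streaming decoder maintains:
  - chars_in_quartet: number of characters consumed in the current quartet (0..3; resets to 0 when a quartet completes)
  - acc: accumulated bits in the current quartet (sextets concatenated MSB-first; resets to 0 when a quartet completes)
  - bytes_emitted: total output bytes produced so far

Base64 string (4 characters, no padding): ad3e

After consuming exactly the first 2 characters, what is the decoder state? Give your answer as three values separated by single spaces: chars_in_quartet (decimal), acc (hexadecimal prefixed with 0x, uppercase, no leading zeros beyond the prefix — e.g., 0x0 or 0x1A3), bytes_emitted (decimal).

Answer: 2 0x69D 0

Derivation:
After char 0 ('a'=26): chars_in_quartet=1 acc=0x1A bytes_emitted=0
After char 1 ('d'=29): chars_in_quartet=2 acc=0x69D bytes_emitted=0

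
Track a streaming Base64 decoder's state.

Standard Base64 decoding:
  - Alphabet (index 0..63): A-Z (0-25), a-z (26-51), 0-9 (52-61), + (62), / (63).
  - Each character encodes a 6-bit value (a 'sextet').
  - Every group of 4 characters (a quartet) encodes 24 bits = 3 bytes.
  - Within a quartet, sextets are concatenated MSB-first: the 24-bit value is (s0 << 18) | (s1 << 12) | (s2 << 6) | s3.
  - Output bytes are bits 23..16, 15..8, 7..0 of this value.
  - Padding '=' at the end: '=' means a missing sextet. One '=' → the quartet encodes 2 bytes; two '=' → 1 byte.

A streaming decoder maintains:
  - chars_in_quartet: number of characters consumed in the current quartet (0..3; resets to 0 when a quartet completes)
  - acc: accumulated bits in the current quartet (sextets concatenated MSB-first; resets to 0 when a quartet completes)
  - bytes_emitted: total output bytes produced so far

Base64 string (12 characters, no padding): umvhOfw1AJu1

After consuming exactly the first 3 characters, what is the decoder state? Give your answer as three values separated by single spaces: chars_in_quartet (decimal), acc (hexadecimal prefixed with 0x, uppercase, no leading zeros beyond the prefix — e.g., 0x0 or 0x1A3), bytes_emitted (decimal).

After char 0 ('u'=46): chars_in_quartet=1 acc=0x2E bytes_emitted=0
After char 1 ('m'=38): chars_in_quartet=2 acc=0xBA6 bytes_emitted=0
After char 2 ('v'=47): chars_in_quartet=3 acc=0x2E9AF bytes_emitted=0

Answer: 3 0x2E9AF 0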